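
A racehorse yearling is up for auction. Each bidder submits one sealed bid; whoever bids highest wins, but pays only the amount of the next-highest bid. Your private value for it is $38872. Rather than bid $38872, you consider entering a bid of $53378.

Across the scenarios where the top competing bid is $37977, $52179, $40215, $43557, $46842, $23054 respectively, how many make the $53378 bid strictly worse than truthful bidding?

The deviation hurts exactly when the highest competing bid lies strictly between $38872 and $53378 — overbidding then wins at a price above your value.
$37977: below both → same outcome either way.
$52179: inside the interval → strictly worse (loss $13307).
$40215: inside the interval → strictly worse (loss $1343).
$43557: inside the interval → strictly worse (loss $4685).
$46842: inside the interval → strictly worse (loss $7970).
$23054: below both → same outcome either way.
Count: 4.

4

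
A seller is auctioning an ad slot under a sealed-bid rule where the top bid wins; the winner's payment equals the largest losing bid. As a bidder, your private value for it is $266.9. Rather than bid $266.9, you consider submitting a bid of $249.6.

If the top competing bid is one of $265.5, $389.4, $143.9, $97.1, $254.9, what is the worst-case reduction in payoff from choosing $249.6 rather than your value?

$12

$265.5: truthful gives $1.4, deviation gives $0 → loss $1.4.
$389.4: same outcome either way → loss $0.
$143.9: same outcome either way → loss $0.
$97.1: same outcome either way → loss $0.
$254.9: truthful gives $12, deviation gives $0 → loss $12.
Maximum loss: $12.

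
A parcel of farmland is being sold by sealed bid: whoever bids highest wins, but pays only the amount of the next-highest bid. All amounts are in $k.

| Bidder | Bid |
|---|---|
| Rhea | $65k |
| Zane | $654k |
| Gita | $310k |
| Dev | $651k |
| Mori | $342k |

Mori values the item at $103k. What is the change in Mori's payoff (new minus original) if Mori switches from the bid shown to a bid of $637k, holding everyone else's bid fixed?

The highest bid among the other bidders is $654k; Mori's bid doesn't change that.
Original bid $342k: Mori is not highest (top rival bid is $654k); payoff $0k.
Alternative bid $637k: Mori is not highest (top rival bid is $654k); payoff $0k.
Change in payoff = $0k − ($0k) = $0k.

$0k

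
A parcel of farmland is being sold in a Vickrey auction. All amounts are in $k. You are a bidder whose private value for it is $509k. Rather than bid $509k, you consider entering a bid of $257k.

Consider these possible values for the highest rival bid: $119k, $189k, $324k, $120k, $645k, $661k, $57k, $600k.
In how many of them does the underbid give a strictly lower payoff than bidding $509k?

1

The deviation hurts exactly when the highest competing bid lies strictly between $257k and $509k — underbidding then forfeits a profitable win.
$119k: below both → same outcome either way.
$189k: below both → same outcome either way.
$324k: inside the interval → strictly worse (loss $185k).
$120k: below both → same outcome either way.
$645k: above both → same outcome either way.
$661k: above both → same outcome either way.
$57k: below both → same outcome either way.
$600k: above both → same outcome either way.
Count: 1.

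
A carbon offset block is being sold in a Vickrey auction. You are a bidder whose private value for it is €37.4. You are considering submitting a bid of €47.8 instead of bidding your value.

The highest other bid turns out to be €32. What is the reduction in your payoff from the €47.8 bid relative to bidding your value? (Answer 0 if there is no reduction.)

€0

Bidding your value €37.4: you win (since €37.4 > €32) and pay €32. Payoff €5.4.
Bidding €47.8: you win and pay €32. Payoff €37.4 − €32 = €5.4.
Difference = €5.4 − €5.4 = €0; both bids lead to the same outcome because the competing bid is below both your value and your alternative bid.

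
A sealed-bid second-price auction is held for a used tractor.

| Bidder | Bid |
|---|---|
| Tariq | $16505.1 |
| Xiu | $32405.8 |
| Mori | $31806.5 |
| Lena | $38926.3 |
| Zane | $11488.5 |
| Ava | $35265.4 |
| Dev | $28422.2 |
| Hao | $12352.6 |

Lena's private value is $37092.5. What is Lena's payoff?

$1827.1

Highest bid: Lena at $38926.3, so Lena wins.
Second-highest bid: Ava at $35265.4 — that is the price the winner pays.
Lena's payoff = value − price = $37092.5 − $35265.4 = $1827.1.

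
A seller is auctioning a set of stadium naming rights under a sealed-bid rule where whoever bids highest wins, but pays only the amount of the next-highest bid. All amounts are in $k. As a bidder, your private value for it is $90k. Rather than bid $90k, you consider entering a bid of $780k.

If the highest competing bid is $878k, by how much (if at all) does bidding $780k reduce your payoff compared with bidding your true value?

Bidding your value $90k: you lose (since $90k < $878k). Payoff $0k.
Bidding $780k: you lose. Payoff $0k.
Difference = $0k − $0k = $0k; both bids lead to the same outcome because the competing bid is above both your value and your alternative bid.
Because the price is fixed by the runner-up's bid, deviating from your value can only change a good outcome into a bad one — never the reverse.

$0k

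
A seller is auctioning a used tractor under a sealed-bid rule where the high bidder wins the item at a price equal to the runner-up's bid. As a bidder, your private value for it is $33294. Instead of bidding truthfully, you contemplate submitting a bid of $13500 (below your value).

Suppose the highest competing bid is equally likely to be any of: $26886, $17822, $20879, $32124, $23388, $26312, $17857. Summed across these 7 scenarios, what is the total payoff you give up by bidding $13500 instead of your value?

The deviation costs you only when the competing bid falls strictly between $13500 and $33294; elsewhere both bids give the same outcome.
$26886: truthful payoff $6408, deviation payoff $0 → loss $6408.
$17822: truthful payoff $15472, deviation payoff $0 → loss $15472.
$20879: truthful payoff $12415, deviation payoff $0 → loss $12415.
$32124: truthful payoff $1170, deviation payoff $0 → loss $1170.
$23388: truthful payoff $9906, deviation payoff $0 → loss $9906.
$26312: truthful payoff $6982, deviation payoff $0 → loss $6982.
$17857: truthful payoff $15437, deviation payoff $0 → loss $15437.
Total loss = $6408 + $15472 + $12415 + $1170 + $9906 + $6982 + $15437 = $67790.

$67790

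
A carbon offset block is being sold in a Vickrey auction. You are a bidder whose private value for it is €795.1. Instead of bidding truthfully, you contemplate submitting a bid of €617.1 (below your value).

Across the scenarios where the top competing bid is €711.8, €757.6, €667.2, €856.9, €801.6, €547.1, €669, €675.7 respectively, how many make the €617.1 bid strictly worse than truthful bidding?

5

The deviation hurts exactly when the highest competing bid lies strictly between €617.1 and €795.1 — underbidding then forfeits a profitable win.
€711.8: inside the interval → strictly worse (loss €83.3).
€757.6: inside the interval → strictly worse (loss €37.5).
€667.2: inside the interval → strictly worse (loss €127.9).
€856.9: above both → same outcome either way.
€801.6: above both → same outcome either way.
€547.1: below both → same outcome either way.
€669: inside the interval → strictly worse (loss €126.1).
€675.7: inside the interval → strictly worse (loss €119.4).
Count: 5.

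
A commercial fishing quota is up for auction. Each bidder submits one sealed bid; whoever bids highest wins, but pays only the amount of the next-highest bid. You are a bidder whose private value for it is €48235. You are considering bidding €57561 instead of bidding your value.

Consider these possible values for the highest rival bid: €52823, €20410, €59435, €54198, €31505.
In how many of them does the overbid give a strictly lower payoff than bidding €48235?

2

The deviation hurts exactly when the highest competing bid lies strictly between €48235 and €57561 — overbidding then wins at a price above your value.
€52823: inside the interval → strictly worse (loss €4588).
€20410: below both → same outcome either way.
€59435: above both → same outcome either way.
€54198: inside the interval → strictly worse (loss €5963).
€31505: below both → same outcome either way.
Count: 2.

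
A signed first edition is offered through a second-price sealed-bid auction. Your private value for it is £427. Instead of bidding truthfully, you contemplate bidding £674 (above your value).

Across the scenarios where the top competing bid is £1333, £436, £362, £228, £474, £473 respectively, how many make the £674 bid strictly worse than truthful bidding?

The deviation hurts exactly when the highest competing bid lies strictly between £427 and £674 — overbidding then wins at a price above your value.
£1333: above both → same outcome either way.
£436: inside the interval → strictly worse (loss £9).
£362: below both → same outcome either way.
£228: below both → same outcome either way.
£474: inside the interval → strictly worse (loss £47).
£473: inside the interval → strictly worse (loss £46).
Count: 3.

3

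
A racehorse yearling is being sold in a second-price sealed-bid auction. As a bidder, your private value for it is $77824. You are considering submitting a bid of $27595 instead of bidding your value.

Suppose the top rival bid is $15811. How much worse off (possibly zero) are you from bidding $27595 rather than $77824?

$0

Bidding your value $77824: you win (since $77824 > $15811) and pay $15811. Payoff $62013.
Bidding $27595: you win and pay $15811. Payoff $77824 − $15811 = $62013.
Difference = $62013 − $62013 = $0; both bids lead to the same outcome because the competing bid is below both your value and your alternative bid.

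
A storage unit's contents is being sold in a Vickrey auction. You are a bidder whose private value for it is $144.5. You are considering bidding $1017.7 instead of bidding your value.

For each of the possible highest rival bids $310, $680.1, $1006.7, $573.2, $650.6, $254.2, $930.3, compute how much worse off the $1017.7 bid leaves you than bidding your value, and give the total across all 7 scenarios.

The deviation costs you only when the competing bid falls strictly between $144.5 and $1017.7; elsewhere both bids give the same outcome.
$310: truthful payoff $0, deviation payoff −$165.5 → loss $165.5.
$680.1: truthful payoff $0, deviation payoff −$535.6 → loss $535.6.
$1006.7: truthful payoff $0, deviation payoff −$862.2 → loss $862.2.
$573.2: truthful payoff $0, deviation payoff −$428.7 → loss $428.7.
$650.6: truthful payoff $0, deviation payoff −$506.1 → loss $506.1.
$254.2: truthful payoff $0, deviation payoff −$109.7 → loss $109.7.
$930.3: truthful payoff $0, deviation payoff −$785.8 → loss $785.8.
Total loss = $165.5 + $535.6 + $862.2 + $428.7 + $506.1 + $109.7 + $785.8 = $3393.6.
In a second-price auction your bid sets only whether you win, not what you pay, so bidding your true value is weakly dominant.

$3393.6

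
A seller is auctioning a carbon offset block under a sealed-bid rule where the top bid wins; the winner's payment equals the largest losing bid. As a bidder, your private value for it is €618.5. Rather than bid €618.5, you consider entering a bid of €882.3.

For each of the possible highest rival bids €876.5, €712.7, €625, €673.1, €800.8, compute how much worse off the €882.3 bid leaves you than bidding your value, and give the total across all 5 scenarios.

€595.6

The deviation costs you only when the competing bid falls strictly between €618.5 and €882.3; elsewhere both bids give the same outcome.
€876.5: truthful payoff €0, deviation payoff −€258 → loss €258.
€712.7: truthful payoff €0, deviation payoff −€94.2 → loss €94.2.
€625: truthful payoff €0, deviation payoff −€6.5 → loss €6.5.
€673.1: truthful payoff €0, deviation payoff −€54.6 → loss €54.6.
€800.8: truthful payoff €0, deviation payoff −€182.3 → loss €182.3.
Total loss = €258 + €94.2 + €6.5 + €54.6 + €182.3 = €595.6.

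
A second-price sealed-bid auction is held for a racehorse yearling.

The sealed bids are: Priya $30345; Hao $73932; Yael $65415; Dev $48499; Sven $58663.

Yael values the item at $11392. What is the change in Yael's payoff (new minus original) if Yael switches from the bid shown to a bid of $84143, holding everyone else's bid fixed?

−$62540

The highest bid among the other bidders is $73932; Yael's bid doesn't change that.
Original bid $65415: Yael is not highest (top rival bid is $73932); payoff $0.
Alternative bid $84143: Yael is highest, pays the top rival bid $73932; payoff $11392 − $73932 = −$62540.
Change in payoff = −$62540 − ($0) = −$62540.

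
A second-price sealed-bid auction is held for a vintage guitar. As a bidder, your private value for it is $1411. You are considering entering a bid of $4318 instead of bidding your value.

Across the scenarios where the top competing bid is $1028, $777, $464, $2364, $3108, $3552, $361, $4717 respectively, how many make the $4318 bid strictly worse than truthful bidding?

3

The deviation hurts exactly when the highest competing bid lies strictly between $1411 and $4318 — overbidding then wins at a price above your value.
$1028: below both → same outcome either way.
$777: below both → same outcome either way.
$464: below both → same outcome either way.
$2364: inside the interval → strictly worse (loss $953).
$3108: inside the interval → strictly worse (loss $1697).
$3552: inside the interval → strictly worse (loss $2141).
$361: below both → same outcome either way.
$4717: above both → same outcome either way.
Count: 3.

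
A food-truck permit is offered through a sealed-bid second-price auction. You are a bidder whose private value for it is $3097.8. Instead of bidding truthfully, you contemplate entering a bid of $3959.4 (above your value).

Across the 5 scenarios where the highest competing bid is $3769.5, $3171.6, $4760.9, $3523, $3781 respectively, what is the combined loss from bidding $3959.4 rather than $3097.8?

The deviation costs you only when the competing bid falls strictly between $3097.8 and $3959.4; elsewhere both bids give the same outcome.
$3769.5: truthful payoff $0, deviation payoff −$671.7 → loss $671.7.
$3171.6: truthful payoff $0, deviation payoff −$73.8 → loss $73.8.
$4760.9: outcomes coincide → loss $0.
$3523: truthful payoff $0, deviation payoff −$425.2 → loss $425.2.
$3781: truthful payoff $0, deviation payoff −$683.2 → loss $683.2.
Total loss = $671.7 + $73.8 + $425.2 + $683.2 = $1853.9.

$1853.9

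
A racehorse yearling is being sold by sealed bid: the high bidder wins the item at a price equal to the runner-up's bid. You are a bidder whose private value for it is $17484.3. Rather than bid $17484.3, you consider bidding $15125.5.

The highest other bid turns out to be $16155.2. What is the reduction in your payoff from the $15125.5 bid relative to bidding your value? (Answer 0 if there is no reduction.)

$1329.1

Bidding your value $17484.3: you win (since $17484.3 > $16155.2) and pay $16155.2. Payoff $1329.1.
Bidding $15125.5: you lose. Payoff $0.
The competing bid $16155.2 lies between your shaded bid and your value, so underbidding forfeits an item you could have won at a profitable price.
Loss from deviating = $1329.1 − ($0) = $1329.1.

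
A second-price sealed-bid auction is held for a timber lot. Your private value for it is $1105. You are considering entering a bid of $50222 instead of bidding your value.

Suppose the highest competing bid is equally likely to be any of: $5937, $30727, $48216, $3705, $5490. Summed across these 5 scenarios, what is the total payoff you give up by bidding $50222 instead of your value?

The deviation costs you only when the competing bid falls strictly between $1105 and $50222; elsewhere both bids give the same outcome.
$5937: truthful payoff $0, deviation payoff −$4832 → loss $4832.
$30727: truthful payoff $0, deviation payoff −$29622 → loss $29622.
$48216: truthful payoff $0, deviation payoff −$47111 → loss $47111.
$3705: truthful payoff $0, deviation payoff −$2600 → loss $2600.
$5490: truthful payoff $0, deviation payoff −$4385 → loss $4385.
Total loss = $4832 + $29622 + $47111 + $2600 + $4385 = $88550.

$88550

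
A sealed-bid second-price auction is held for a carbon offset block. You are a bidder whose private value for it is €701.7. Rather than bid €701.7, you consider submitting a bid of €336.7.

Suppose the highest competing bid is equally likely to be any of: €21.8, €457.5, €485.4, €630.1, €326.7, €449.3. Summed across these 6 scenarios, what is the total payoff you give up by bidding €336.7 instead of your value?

€784.5

The deviation costs you only when the competing bid falls strictly between €336.7 and €701.7; elsewhere both bids give the same outcome.
€21.8: outcomes coincide → loss €0.
€457.5: truthful payoff €244.2, deviation payoff €0 → loss €244.2.
€485.4: truthful payoff €216.3, deviation payoff €0 → loss €216.3.
€630.1: truthful payoff €71.6, deviation payoff €0 → loss €71.6.
€326.7: outcomes coincide → loss €0.
€449.3: truthful payoff €252.4, deviation payoff €0 → loss €252.4.
Total loss = €244.2 + €216.3 + €71.6 + €252.4 = €784.5.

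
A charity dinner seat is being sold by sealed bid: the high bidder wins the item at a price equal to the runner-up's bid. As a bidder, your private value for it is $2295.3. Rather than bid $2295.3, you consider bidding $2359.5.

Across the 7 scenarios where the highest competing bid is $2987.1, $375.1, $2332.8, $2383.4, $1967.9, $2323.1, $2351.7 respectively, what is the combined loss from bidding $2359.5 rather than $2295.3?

The deviation costs you only when the competing bid falls strictly between $2295.3 and $2359.5; elsewhere both bids give the same outcome.
$2987.1: outcomes coincide → loss $0.
$375.1: outcomes coincide → loss $0.
$2332.8: truthful payoff $0, deviation payoff −$37.5 → loss $37.5.
$2383.4: outcomes coincide → loss $0.
$1967.9: outcomes coincide → loss $0.
$2323.1: truthful payoff $0, deviation payoff −$27.8 → loss $27.8.
$2351.7: truthful payoff $0, deviation payoff −$56.4 → loss $56.4.
Total loss = $37.5 + $27.8 + $56.4 = $121.7.

$121.7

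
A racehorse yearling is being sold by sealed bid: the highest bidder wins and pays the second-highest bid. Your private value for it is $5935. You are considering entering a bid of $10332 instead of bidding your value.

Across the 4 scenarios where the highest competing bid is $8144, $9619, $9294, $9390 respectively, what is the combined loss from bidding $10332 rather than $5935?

$12707

The deviation costs you only when the competing bid falls strictly between $5935 and $10332; elsewhere both bids give the same outcome.
$8144: truthful payoff $0, deviation payoff −$2209 → loss $2209.
$9619: truthful payoff $0, deviation payoff −$3684 → loss $3684.
$9294: truthful payoff $0, deviation payoff −$3359 → loss $3359.
$9390: truthful payoff $0, deviation payoff −$3455 → loss $3455.
Total loss = $2209 + $3684 + $3359 + $3455 = $12707.
Because the price is fixed by the runner-up's bid, deviating from your value can only change a good outcome into a bad one — never the reverse.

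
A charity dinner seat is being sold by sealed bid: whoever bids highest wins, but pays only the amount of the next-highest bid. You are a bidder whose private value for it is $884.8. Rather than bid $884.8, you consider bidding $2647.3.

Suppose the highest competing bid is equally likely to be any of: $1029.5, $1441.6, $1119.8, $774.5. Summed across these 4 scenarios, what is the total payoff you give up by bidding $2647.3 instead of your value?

$936.5

The deviation costs you only when the competing bid falls strictly between $884.8 and $2647.3; elsewhere both bids give the same outcome.
$1029.5: truthful payoff $0, deviation payoff −$144.7 → loss $144.7.
$1441.6: truthful payoff $0, deviation payoff −$556.8 → loss $556.8.
$1119.8: truthful payoff $0, deviation payoff −$235 → loss $235.
$774.5: outcomes coincide → loss $0.
Total loss = $144.7 + $556.8 + $235 = $936.5.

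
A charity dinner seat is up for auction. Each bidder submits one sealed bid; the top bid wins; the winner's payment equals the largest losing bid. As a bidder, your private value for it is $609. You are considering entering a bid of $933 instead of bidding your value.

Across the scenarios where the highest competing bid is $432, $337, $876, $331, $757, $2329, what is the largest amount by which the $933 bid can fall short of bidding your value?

$432: same outcome either way → loss $0.
$337: same outcome either way → loss $0.
$876: truthful gives $0, deviation gives −$267 → loss $267.
$331: same outcome either way → loss $0.
$757: truthful gives $0, deviation gives −$148 → loss $148.
$2329: same outcome either way → loss $0.
Maximum loss: $267.

$267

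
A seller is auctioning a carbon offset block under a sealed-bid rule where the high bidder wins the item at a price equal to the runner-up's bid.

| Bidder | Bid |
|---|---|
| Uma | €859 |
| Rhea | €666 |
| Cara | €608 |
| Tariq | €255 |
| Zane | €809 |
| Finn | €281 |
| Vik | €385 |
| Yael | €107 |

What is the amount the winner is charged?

Highest bid: Uma at €859, so Uma wins.
Second-highest bid: Zane at €809 — that is the price the winner pays.

€809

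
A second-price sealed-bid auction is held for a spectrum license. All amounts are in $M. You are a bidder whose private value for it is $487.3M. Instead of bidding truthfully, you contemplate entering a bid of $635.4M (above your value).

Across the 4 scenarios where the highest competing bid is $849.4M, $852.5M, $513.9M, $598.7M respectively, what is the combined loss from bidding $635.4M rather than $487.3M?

$138M

The deviation costs you only when the competing bid falls strictly between $487.3M and $635.4M; elsewhere both bids give the same outcome.
$849.4M: outcomes coincide → loss $0M.
$852.5M: outcomes coincide → loss $0M.
$513.9M: truthful payoff $0M, deviation payoff −$26.6M → loss $26.6M.
$598.7M: truthful payoff $0M, deviation payoff −$111.4M → loss $111.4M.
Total loss = $26.6M + $111.4M = $138M.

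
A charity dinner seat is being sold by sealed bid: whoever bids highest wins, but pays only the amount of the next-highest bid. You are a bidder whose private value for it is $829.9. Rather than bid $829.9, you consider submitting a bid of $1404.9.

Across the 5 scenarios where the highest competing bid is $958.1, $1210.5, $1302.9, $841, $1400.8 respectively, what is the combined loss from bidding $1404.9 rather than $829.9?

The deviation costs you only when the competing bid falls strictly between $829.9 and $1404.9; elsewhere both bids give the same outcome.
$958.1: truthful payoff $0, deviation payoff −$128.2 → loss $128.2.
$1210.5: truthful payoff $0, deviation payoff −$380.6 → loss $380.6.
$1302.9: truthful payoff $0, deviation payoff −$473 → loss $473.
$841: truthful payoff $0, deviation payoff −$11.1 → loss $11.1.
$1400.8: truthful payoff $0, deviation payoff −$570.9 → loss $570.9.
Total loss = $128.2 + $380.6 + $473 + $11.1 + $570.9 = $1563.8.

$1563.8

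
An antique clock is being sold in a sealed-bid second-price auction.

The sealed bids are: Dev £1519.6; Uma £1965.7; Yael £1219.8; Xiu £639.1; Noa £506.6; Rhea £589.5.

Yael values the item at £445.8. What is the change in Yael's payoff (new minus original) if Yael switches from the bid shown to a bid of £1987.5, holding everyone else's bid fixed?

The highest bid among the other bidders is £1965.7; Yael's bid doesn't change that.
Original bid £1219.8: Yael is not highest (top rival bid is £1965.7); payoff £0.
Alternative bid £1987.5: Yael is highest, pays the top rival bid £1965.7; payoff £445.8 − £1965.7 = −£1519.9.
Change in payoff = −£1519.9 − (£0) = −£1519.9.

−£1519.9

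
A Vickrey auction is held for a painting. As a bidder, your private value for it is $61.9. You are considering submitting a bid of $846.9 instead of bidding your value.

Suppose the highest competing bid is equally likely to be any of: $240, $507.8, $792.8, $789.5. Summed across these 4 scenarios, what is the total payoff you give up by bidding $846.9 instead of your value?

$2082.5

The deviation costs you only when the competing bid falls strictly between $61.9 and $846.9; elsewhere both bids give the same outcome.
$240: truthful payoff $0, deviation payoff −$178.1 → loss $178.1.
$507.8: truthful payoff $0, deviation payoff −$445.9 → loss $445.9.
$792.8: truthful payoff $0, deviation payoff −$730.9 → loss $730.9.
$789.5: truthful payoff $0, deviation payoff −$727.6 → loss $727.6.
Total loss = $178.1 + $445.9 + $730.9 + $727.6 = $2082.5.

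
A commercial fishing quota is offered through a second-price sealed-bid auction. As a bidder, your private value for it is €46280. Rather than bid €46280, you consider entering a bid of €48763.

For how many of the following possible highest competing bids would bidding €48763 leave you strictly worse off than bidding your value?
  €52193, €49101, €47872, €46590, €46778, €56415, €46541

4

The deviation hurts exactly when the highest competing bid lies strictly between €46280 and €48763 — overbidding then wins at a price above your value.
€52193: above both → same outcome either way.
€49101: above both → same outcome either way.
€47872: inside the interval → strictly worse (loss €1592).
€46590: inside the interval → strictly worse (loss €310).
€46778: inside the interval → strictly worse (loss €498).
€56415: above both → same outcome either way.
€46541: inside the interval → strictly worse (loss €261).
Count: 4.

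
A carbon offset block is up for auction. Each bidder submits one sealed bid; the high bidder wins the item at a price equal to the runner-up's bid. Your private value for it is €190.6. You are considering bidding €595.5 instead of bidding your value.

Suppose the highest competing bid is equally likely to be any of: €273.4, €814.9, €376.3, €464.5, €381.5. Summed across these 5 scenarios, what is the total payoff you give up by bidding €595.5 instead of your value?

€733.3

The deviation costs you only when the competing bid falls strictly between €190.6 and €595.5; elsewhere both bids give the same outcome.
€273.4: truthful payoff €0, deviation payoff −€82.8 → loss €82.8.
€814.9: outcomes coincide → loss €0.
€376.3: truthful payoff €0, deviation payoff −€185.7 → loss €185.7.
€464.5: truthful payoff €0, deviation payoff −€273.9 → loss €273.9.
€381.5: truthful payoff €0, deviation payoff −€190.9 → loss €190.9.
Total loss = €82.8 + €185.7 + €273.9 + €190.9 = €733.3.
Because the price is fixed by the runner-up's bid, deviating from your value can only change a good outcome into a bad one — never the reverse.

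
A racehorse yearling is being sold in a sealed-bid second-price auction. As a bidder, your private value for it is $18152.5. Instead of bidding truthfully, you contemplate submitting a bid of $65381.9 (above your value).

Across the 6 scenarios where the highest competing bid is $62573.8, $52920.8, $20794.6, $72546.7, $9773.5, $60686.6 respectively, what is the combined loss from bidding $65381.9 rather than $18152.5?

$124365.8

The deviation costs you only when the competing bid falls strictly between $18152.5 and $65381.9; elsewhere both bids give the same outcome.
$62573.8: truthful payoff $0, deviation payoff −$44421.3 → loss $44421.3.
$52920.8: truthful payoff $0, deviation payoff −$34768.3 → loss $34768.3.
$20794.6: truthful payoff $0, deviation payoff −$2642.1 → loss $2642.1.
$72546.7: outcomes coincide → loss $0.
$9773.5: outcomes coincide → loss $0.
$60686.6: truthful payoff $0, deviation payoff −$42534.1 → loss $42534.1.
Total loss = $44421.3 + $34768.3 + $2642.1 + $42534.1 = $124365.8.
Because the price is fixed by the runner-up's bid, deviating from your value can only change a good outcome into a bad one — never the reverse.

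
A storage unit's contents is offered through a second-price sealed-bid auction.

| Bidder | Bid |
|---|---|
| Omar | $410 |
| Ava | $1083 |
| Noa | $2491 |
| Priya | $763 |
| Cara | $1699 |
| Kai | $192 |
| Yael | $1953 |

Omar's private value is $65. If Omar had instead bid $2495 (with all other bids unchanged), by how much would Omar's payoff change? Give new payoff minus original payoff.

The highest bid among the other bidders is $2491; Omar's bid doesn't change that.
Original bid $410: Omar is not highest (top rival bid is $2491); payoff $0.
Alternative bid $2495: Omar is highest, pays the top rival bid $2491; payoff $65 − $2491 = −$2426.
Change in payoff = −$2426 − ($0) = −$2426.

−$2426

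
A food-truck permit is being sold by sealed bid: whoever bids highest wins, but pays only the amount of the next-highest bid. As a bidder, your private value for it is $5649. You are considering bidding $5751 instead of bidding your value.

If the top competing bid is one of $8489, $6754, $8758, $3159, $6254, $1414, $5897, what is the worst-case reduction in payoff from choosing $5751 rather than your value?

$8489: same outcome either way → loss $0.
$6754: same outcome either way → loss $0.
$8758: same outcome either way → loss $0.
$3159: same outcome either way → loss $0.
$6254: same outcome either way → loss $0.
$1414: same outcome either way → loss $0.
$5897: same outcome either way → loss $0.
Maximum loss: $0.

$0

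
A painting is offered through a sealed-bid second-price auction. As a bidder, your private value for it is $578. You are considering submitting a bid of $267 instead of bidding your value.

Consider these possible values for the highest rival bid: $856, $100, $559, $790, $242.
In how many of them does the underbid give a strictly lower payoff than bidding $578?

1

The deviation hurts exactly when the highest competing bid lies strictly between $267 and $578 — underbidding then forfeits a profitable win.
$856: above both → same outcome either way.
$100: below both → same outcome either way.
$559: inside the interval → strictly worse (loss $19).
$790: above both → same outcome either way.
$242: below both → same outcome either way.
Count: 1.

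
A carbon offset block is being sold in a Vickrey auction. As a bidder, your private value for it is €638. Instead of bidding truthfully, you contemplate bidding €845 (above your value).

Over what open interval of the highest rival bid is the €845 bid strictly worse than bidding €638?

If the competing bid is below €638, both bids win at the same price — no difference.
If it is above €845, both bids lose — no difference.
If it lies strictly between €638 and €845, bidding your value loses (payoff 0) while bidding €845 wins at a price above your value (payoff negative).
So the deviation strictly hurts on the open interval (€638, €845).

(€638, €845)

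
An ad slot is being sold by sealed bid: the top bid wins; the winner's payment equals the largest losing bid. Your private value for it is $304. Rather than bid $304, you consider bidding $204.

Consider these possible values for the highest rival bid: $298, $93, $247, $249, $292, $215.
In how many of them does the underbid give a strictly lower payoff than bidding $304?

The deviation hurts exactly when the highest competing bid lies strictly between $204 and $304 — underbidding then forfeits a profitable win.
$298: inside the interval → strictly worse (loss $6).
$93: below both → same outcome either way.
$247: inside the interval → strictly worse (loss $57).
$249: inside the interval → strictly worse (loss $55).
$292: inside the interval → strictly worse (loss $12).
$215: inside the interval → strictly worse (loss $89).
Count: 5.

5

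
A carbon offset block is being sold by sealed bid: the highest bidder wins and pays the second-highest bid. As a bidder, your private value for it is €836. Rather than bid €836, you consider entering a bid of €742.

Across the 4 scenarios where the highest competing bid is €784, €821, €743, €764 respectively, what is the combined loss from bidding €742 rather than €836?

The deviation costs you only when the competing bid falls strictly between €742 and €836; elsewhere both bids give the same outcome.
€784: truthful payoff €52, deviation payoff €0 → loss €52.
€821: truthful payoff €15, deviation payoff €0 → loss €15.
€743: truthful payoff €93, deviation payoff €0 → loss €93.
€764: truthful payoff €72, deviation payoff €0 → loss €72.
Total loss = €52 + €15 + €93 + €72 = €232.

€232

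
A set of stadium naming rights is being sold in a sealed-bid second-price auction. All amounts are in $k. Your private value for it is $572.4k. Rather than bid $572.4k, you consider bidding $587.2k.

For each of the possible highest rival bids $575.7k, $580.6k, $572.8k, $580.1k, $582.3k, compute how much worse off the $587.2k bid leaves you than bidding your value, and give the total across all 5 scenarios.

The deviation costs you only when the competing bid falls strictly between $572.4k and $587.2k; elsewhere both bids give the same outcome.
$575.7k: truthful payoff $0k, deviation payoff −$3.3k → loss $3.3k.
$580.6k: truthful payoff $0k, deviation payoff −$8.2k → loss $8.2k.
$572.8k: truthful payoff $0k, deviation payoff −$0.4k → loss $0.4k.
$580.1k: truthful payoff $0k, deviation payoff −$7.7k → loss $7.7k.
$582.3k: truthful payoff $0k, deviation payoff −$9.9k → loss $9.9k.
Total loss = $3.3k + $8.2k + $0.4k + $7.7k + $9.9k = $29.5k.
In a second-price auction your bid sets only whether you win, not what you pay, so bidding your true value is weakly dominant.

$29.5k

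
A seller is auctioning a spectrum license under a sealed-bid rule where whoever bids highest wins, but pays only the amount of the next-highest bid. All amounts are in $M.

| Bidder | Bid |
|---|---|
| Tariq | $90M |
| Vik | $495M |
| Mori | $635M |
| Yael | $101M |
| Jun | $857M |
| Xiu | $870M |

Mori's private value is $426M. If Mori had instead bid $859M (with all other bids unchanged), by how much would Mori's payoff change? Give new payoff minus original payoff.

$0M

The highest bid among the other bidders is $870M; Mori's bid doesn't change that.
Original bid $635M: Mori is not highest (top rival bid is $870M); payoff $0M.
Alternative bid $859M: Mori is not highest (top rival bid is $870M); payoff $0M.
Change in payoff = $0M − ($0M) = $0M.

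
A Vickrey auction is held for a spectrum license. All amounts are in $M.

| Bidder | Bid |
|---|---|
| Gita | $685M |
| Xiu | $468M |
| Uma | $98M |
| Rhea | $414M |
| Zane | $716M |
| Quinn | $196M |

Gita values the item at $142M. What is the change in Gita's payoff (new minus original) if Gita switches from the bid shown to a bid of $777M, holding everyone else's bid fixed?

−$574M

The highest bid among the other bidders is $716M; Gita's bid doesn't change that.
Original bid $685M: Gita is not highest (top rival bid is $716M); payoff $0M.
Alternative bid $777M: Gita is highest, pays the top rival bid $716M; payoff $142M − $716M = −$574M.
Change in payoff = −$574M − ($0M) = −$574M.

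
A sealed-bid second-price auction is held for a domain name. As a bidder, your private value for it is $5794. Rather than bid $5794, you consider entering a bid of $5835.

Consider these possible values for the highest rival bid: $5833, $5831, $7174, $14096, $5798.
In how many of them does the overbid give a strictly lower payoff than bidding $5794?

The deviation hurts exactly when the highest competing bid lies strictly between $5794 and $5835 — overbidding then wins at a price above your value.
$5833: inside the interval → strictly worse (loss $39).
$5831: inside the interval → strictly worse (loss $37).
$7174: above both → same outcome either way.
$14096: above both → same outcome either way.
$5798: inside the interval → strictly worse (loss $4).
Count: 3.

3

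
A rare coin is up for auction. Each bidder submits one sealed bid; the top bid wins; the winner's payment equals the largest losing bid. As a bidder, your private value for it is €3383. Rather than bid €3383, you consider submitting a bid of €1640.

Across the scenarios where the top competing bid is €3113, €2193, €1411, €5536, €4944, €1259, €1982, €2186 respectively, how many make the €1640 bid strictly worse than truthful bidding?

4

The deviation hurts exactly when the highest competing bid lies strictly between €1640 and €3383 — underbidding then forfeits a profitable win.
€3113: inside the interval → strictly worse (loss €270).
€2193: inside the interval → strictly worse (loss €1190).
€1411: below both → same outcome either way.
€5536: above both → same outcome either way.
€4944: above both → same outcome either way.
€1259: below both → same outcome either way.
€1982: inside the interval → strictly worse (loss €1401).
€2186: inside the interval → strictly worse (loss €1197).
Count: 4.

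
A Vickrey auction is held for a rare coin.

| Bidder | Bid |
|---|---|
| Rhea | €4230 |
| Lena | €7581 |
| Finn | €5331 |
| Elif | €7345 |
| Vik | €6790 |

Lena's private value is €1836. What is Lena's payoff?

−€5509

Highest bid: Lena at €7581, so Lena wins.
Second-highest bid: Elif at €7345 — that is the price the winner pays.
Lena's payoff = value − price = €1836 − €7345 = −€5509.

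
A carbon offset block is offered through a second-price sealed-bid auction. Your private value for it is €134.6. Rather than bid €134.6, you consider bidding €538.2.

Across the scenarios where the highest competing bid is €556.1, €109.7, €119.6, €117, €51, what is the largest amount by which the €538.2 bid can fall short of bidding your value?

€556.1: same outcome either way → loss €0.
€109.7: same outcome either way → loss €0.
€119.6: same outcome either way → loss €0.
€117: same outcome either way → loss €0.
€51: same outcome either way → loss €0.
Maximum loss: €0.

€0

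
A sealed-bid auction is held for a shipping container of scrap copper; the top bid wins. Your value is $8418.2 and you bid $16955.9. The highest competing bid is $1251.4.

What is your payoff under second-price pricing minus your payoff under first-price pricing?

$15704.5

You have the highest bid, so you win under either rule.
Second-price: pay $1251.4 → payoff $7166.8.
First-price: pay your own bid $16955.9 → payoff −$8537.7.
Difference = $7166.8 − (−$8537.7) = $15704.5.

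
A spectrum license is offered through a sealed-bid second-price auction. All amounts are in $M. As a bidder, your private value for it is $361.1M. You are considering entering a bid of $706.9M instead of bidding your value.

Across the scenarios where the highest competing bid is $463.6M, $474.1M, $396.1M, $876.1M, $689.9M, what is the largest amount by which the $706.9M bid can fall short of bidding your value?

$328.8M

$463.6M: truthful gives $0M, deviation gives −$102.5M → loss $102.5M.
$474.1M: truthful gives $0M, deviation gives −$113M → loss $113M.
$396.1M: truthful gives $0M, deviation gives −$35M → loss $35M.
$876.1M: same outcome either way → loss $0M.
$689.9M: truthful gives $0M, deviation gives −$328.8M → loss $328.8M.
Maximum loss: $328.8M.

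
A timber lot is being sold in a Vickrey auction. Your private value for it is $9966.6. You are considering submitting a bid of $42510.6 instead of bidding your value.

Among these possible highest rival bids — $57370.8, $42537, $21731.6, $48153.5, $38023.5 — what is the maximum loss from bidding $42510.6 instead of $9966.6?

$57370.8: same outcome either way → loss $0.
$42537: same outcome either way → loss $0.
$21731.6: truthful gives $0, deviation gives −$11765 → loss $11765.
$48153.5: same outcome either way → loss $0.
$38023.5: truthful gives $0, deviation gives −$28056.9 → loss $28056.9.
Maximum loss: $28056.9.

$28056.9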